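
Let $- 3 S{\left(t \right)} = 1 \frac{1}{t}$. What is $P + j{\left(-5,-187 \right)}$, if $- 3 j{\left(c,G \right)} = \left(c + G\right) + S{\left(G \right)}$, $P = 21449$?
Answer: $\frac{36206378}{1683} \approx 21513.0$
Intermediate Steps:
$S{\left(t \right)} = - \frac{1}{3 t}$ ($S{\left(t \right)} = - \frac{1 \frac{1}{t}}{3} = - \frac{1}{3 t}$)
$j{\left(c,G \right)} = - \frac{G}{3} - \frac{c}{3} + \frac{1}{9 G}$ ($j{\left(c,G \right)} = - \frac{\left(c + G\right) - \frac{1}{3 G}}{3} = - \frac{\left(G + c\right) - \frac{1}{3 G}}{3} = - \frac{G + c - \frac{1}{3 G}}{3} = - \frac{G}{3} - \frac{c}{3} + \frac{1}{9 G}$)
$P + j{\left(-5,-187 \right)} = 21449 + \frac{1 - - 561 \left(-187 - 5\right)}{9 \left(-187\right)} = 21449 + \frac{1}{9} \left(- \frac{1}{187}\right) \left(1 - \left(-561\right) \left(-192\right)\right) = 21449 + \frac{1}{9} \left(- \frac{1}{187}\right) \left(1 - 107712\right) = 21449 + \frac{1}{9} \left(- \frac{1}{187}\right) \left(-107711\right) = 21449 + \frac{107711}{1683} = \frac{36206378}{1683}$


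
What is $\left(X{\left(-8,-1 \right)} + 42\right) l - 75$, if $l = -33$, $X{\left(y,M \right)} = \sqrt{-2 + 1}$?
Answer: $-1461 - 33 i \approx -1461.0 - 33.0 i$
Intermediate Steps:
$X{\left(y,M \right)} = i$ ($X{\left(y,M \right)} = \sqrt{-1} = i$)
$\left(X{\left(-8,-1 \right)} + 42\right) l - 75 = \left(i + 42\right) \left(-33\right) - 75 = \left(42 + i\right) \left(-33\right) - 75 = \left(-1386 - 33 i\right) - 75 = -1461 - 33 i$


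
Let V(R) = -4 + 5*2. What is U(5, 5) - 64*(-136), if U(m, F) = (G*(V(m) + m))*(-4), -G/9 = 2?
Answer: 9496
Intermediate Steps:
V(R) = 6 (V(R) = -4 + 10 = 6)
G = -18 (G = -9*2 = -18)
U(m, F) = 432 + 72*m (U(m, F) = -18*(6 + m)*(-4) = (-108 - 18*m)*(-4) = 432 + 72*m)
U(5, 5) - 64*(-136) = (432 + 72*5) - 64*(-136) = (432 + 360) + 8704 = 792 + 8704 = 9496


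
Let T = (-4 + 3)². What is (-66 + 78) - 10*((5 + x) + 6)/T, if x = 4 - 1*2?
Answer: -118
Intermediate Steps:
x = 2 (x = 4 - 2 = 2)
T = 1 (T = (-1)² = 1)
(-66 + 78) - 10*((5 + x) + 6)/T = (-66 + 78) - 10*((5 + 2) + 6)/1 = 12 - 10*(7 + 6)*1 = 12 - 10*13*1 = 12 - 10*13 = 12 - 1*130 = 12 - 130 = -118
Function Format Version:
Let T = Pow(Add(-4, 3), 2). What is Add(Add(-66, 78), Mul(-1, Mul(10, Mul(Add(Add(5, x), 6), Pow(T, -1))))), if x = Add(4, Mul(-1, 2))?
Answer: -118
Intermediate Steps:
x = 2 (x = Add(4, -2) = 2)
T = 1 (T = Pow(-1, 2) = 1)
Add(Add(-66, 78), Mul(-1, Mul(10, Mul(Add(Add(5, x), 6), Pow(T, -1))))) = Add(Add(-66, 78), Mul(-1, Mul(10, Mul(Add(Add(5, 2), 6), Pow(1, -1))))) = Add(12, Mul(-1, Mul(10, Mul(Add(7, 6), 1)))) = Add(12, Mul(-1, Mul(10, Mul(13, 1)))) = Add(12, Mul(-1, Mul(10, 13))) = Add(12, Mul(-1, 130)) = Add(12, -130) = -118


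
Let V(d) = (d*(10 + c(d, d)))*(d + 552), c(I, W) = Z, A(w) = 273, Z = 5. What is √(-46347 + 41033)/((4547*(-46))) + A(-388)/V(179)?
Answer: 91/654245 - I*√5314/209162 ≈ 0.00013909 - 0.00034852*I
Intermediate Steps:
c(I, W) = 5
V(d) = 15*d*(552 + d) (V(d) = (d*(10 + 5))*(d + 552) = (d*15)*(552 + d) = (15*d)*(552 + d) = 15*d*(552 + d))
√(-46347 + 41033)/((4547*(-46))) + A(-388)/V(179) = √(-46347 + 41033)/((4547*(-46))) + 273/((15*179*(552 + 179))) = √(-5314)/(-209162) + 273/((15*179*731)) = (I*√5314)*(-1/209162) + 273/1962735 = -I*√5314/209162 + 273*(1/1962735) = -I*√5314/209162 + 91/654245 = 91/654245 - I*√5314/209162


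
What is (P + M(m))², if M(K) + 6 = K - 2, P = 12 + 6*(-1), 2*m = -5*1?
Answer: 81/4 ≈ 20.250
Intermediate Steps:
m = -5/2 (m = (-5*1)/2 = (½)*(-5) = -5/2 ≈ -2.5000)
P = 6 (P = 12 - 6 = 6)
M(K) = -8 + K (M(K) = -6 + (K - 2) = -6 + (-2 + K) = -8 + K)
(P + M(m))² = (6 + (-8 - 5/2))² = (6 - 21/2)² = (-9/2)² = 81/4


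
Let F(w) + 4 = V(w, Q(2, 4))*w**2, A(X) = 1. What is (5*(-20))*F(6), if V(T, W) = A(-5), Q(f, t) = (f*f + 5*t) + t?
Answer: -3200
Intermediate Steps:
Q(f, t) = f**2 + 6*t (Q(f, t) = (f**2 + 5*t) + t = f**2 + 6*t)
V(T, W) = 1
F(w) = -4 + w**2 (F(w) = -4 + 1*w**2 = -4 + w**2)
(5*(-20))*F(6) = (5*(-20))*(-4 + 6**2) = -100*(-4 + 36) = -100*32 = -3200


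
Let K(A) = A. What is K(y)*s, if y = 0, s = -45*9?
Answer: 0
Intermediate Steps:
s = -405
K(y)*s = 0*(-405) = 0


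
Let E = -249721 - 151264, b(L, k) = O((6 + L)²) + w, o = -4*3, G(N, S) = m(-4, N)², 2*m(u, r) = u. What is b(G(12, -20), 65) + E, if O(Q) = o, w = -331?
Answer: -401328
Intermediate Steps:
m(u, r) = u/2
G(N, S) = 4 (G(N, S) = ((½)*(-4))² = (-2)² = 4)
o = -12
O(Q) = -12
b(L, k) = -343 (b(L, k) = -12 - 331 = -343)
E = -400985
b(G(12, -20), 65) + E = -343 - 400985 = -401328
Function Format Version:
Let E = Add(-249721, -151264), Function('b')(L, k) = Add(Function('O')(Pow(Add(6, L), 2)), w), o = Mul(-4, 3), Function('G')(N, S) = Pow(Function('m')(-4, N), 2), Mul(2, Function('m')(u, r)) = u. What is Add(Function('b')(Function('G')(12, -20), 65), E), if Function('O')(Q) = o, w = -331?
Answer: -401328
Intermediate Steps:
Function('m')(u, r) = Mul(Rational(1, 2), u)
Function('G')(N, S) = 4 (Function('G')(N, S) = Pow(Mul(Rational(1, 2), -4), 2) = Pow(-2, 2) = 4)
o = -12
Function('O')(Q) = -12
Function('b')(L, k) = -343 (Function('b')(L, k) = Add(-12, -331) = -343)
E = -400985
Add(Function('b')(Function('G')(12, -20), 65), E) = Add(-343, -400985) = -401328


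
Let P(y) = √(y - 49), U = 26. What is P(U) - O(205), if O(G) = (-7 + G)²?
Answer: -39204 + I*√23 ≈ -39204.0 + 4.7958*I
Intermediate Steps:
P(y) = √(-49 + y)
P(U) - O(205) = √(-49 + 26) - (-7 + 205)² = √(-23) - 1*198² = I*√23 - 1*39204 = I*√23 - 39204 = -39204 + I*√23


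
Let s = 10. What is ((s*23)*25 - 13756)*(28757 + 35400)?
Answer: -513640942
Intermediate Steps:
((s*23)*25 - 13756)*(28757 + 35400) = ((10*23)*25 - 13756)*(28757 + 35400) = (230*25 - 13756)*64157 = (5750 - 13756)*64157 = -8006*64157 = -513640942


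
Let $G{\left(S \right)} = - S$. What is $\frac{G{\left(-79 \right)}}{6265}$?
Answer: $\frac{79}{6265} \approx 0.01261$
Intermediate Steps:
$\frac{G{\left(-79 \right)}}{6265} = \frac{\left(-1\right) \left(-79\right)}{6265} = 79 \cdot \frac{1}{6265} = \frac{79}{6265}$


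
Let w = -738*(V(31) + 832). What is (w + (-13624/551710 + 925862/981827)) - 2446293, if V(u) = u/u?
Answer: -2888709049548507/943699955 ≈ -3.0610e+6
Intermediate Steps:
V(u) = 1
w = -614754 (w = -738*(1 + 832) = -738*833 = -614754)
(w + (-13624/551710 + 925862/981827)) - 2446293 = (-614754 + (-13624/551710 + 925862/981827)) - 2446293 = (-614754 + (-13624*1/551710 + 925862*(1/981827))) - 2446293 = (-614754 + (-6812/275855 + 3226/3421)) - 2446293 = (-614754 + 866604378/943699955) - 2446293 = -580142455531692/943699955 - 2446293 = -2888709049548507/943699955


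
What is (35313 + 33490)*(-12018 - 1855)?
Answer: -954504019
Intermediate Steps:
(35313 + 33490)*(-12018 - 1855) = 68803*(-13873) = -954504019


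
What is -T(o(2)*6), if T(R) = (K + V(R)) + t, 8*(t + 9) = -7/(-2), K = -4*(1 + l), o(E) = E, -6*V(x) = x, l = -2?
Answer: 105/16 ≈ 6.5625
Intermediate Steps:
V(x) = -x/6
K = 4 (K = -4*(1 - 2) = -4*(-1) = 4)
t = -137/16 (t = -9 + (-7/(-2))/8 = -9 + (-7*(-1/2))/8 = -9 + (1/8)*(7/2) = -9 + 7/16 = -137/16 ≈ -8.5625)
T(R) = -73/16 - R/6 (T(R) = (4 - R/6) - 137/16 = -73/16 - R/6)
-T(o(2)*6) = -(-73/16 - 6/3) = -(-73/16 - 1/6*12) = -(-73/16 - 2) = -1*(-105/16) = 105/16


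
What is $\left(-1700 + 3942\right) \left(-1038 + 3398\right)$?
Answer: $5291120$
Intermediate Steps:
$\left(-1700 + 3942\right) \left(-1038 + 3398\right) = 2242 \cdot 2360 = 5291120$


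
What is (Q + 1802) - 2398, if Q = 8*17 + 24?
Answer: -436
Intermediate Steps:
Q = 160 (Q = 136 + 24 = 160)
(Q + 1802) - 2398 = (160 + 1802) - 2398 = 1962 - 2398 = -436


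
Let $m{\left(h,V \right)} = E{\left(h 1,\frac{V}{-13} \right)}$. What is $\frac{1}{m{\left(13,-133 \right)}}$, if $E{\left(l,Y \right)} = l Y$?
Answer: $\frac{1}{133} \approx 0.0075188$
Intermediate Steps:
$E{\left(l,Y \right)} = Y l$
$m{\left(h,V \right)} = - \frac{V h}{13}$ ($m{\left(h,V \right)} = \frac{V}{-13} h 1 = V \left(- \frac{1}{13}\right) h = - \frac{V}{13} h = - \frac{V h}{13}$)
$\frac{1}{m{\left(13,-133 \right)}} = \frac{1}{\left(- \frac{1}{13}\right) \left(-133\right) 13} = \frac{1}{133}$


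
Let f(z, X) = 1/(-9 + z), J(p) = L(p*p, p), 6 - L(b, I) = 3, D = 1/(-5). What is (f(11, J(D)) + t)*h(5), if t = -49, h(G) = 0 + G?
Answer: -485/2 ≈ -242.50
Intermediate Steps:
D = -⅕ ≈ -0.20000
h(G) = G
L(b, I) = 3 (L(b, I) = 6 - 1*3 = 6 - 3 = 3)
J(p) = 3
(f(11, J(D)) + t)*h(5) = (1/(-9 + 11) - 49)*5 = (1/2 - 49)*5 = (½ - 49)*5 = -97/2*5 = -485/2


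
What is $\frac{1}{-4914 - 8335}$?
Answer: $- \frac{1}{13249} \approx -7.5477 \cdot 10^{-5}$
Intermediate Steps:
$\frac{1}{-4914 - 8335} = \frac{1}{-13249} = - \frac{1}{13249}$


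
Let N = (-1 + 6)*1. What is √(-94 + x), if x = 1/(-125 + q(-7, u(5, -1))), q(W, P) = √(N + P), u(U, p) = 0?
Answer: √(-11751 + 94*√5)/√(125 - √5) ≈ 9.6958*I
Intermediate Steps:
N = 5 (N = 5*1 = 5)
q(W, P) = √(5 + P)
x = 1/(-125 + √5) (x = 1/(-125 + √(5 + 0)) = 1/(-125 + √5) ≈ -0.0081457)
√(-94 + x) = √(-94 + (-25/3124 - √5/15620)) = √(-293681/3124 - √5/15620)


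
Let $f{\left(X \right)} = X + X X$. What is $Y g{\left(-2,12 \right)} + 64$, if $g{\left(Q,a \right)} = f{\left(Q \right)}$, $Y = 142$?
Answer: $348$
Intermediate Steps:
$f{\left(X \right)} = X + X^{2}$
$g{\left(Q,a \right)} = Q \left(1 + Q\right)$
$Y g{\left(-2,12 \right)} + 64 = 142 \left(- 2 \left(1 - 2\right)\right) + 64 = 142 \left(\left(-2\right) \left(-1\right)\right) + 64 = 142 \cdot 2 + 64 = 284 + 64 = 348$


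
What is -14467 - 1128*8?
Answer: -23491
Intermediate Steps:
-14467 - 1128*8 = -14467 - 1*9024 = -14467 - 9024 = -23491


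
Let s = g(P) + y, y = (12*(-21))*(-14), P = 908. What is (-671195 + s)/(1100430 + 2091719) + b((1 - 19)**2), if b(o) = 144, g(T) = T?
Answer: 459002697/3192149 ≈ 143.79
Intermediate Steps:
y = 3528 (y = -252*(-14) = 3528)
s = 4436 (s = 908 + 3528 = 4436)
(-671195 + s)/(1100430 + 2091719) + b((1 - 19)**2) = (-671195 + 4436)/(1100430 + 2091719) + 144 = -666759/3192149 + 144 = 459002697/3192149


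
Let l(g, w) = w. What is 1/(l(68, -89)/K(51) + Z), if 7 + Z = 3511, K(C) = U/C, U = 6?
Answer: 2/5495 ≈ 0.00036397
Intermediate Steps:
K(C) = 6/C
Z = 3504 (Z = -7 + 3511 = 3504)
1/(l(68, -89)/K(51) + Z) = 1/(-89/(6/51) + 3504) = 1/(-89/(6*(1/51)) + 3504) = 1/(-89/2/17 + 3504) = 1/(-89*17/2 + 3504) = 1/(-1513/2 + 3504) = 1/(5495/2) = 2/5495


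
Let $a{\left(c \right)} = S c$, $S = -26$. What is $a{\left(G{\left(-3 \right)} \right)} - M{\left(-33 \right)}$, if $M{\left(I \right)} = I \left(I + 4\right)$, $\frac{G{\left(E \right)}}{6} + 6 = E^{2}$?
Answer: $-1425$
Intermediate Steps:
$G{\left(E \right)} = -36 + 6 E^{2}$
$a{\left(c \right)} = - 26 c$
$M{\left(I \right)} = I \left(4 + I\right)$
$a{\left(G{\left(-3 \right)} \right)} - M{\left(-33 \right)} = - 26 \left(-36 + 6 \left(-3\right)^{2}\right) - - 33 \left(4 - 33\right) = - 26 \left(-36 + 6 \cdot 9\right) - \left(-33\right) \left(-29\right) = - 26 \left(-36 + 54\right) - 957 = \left(-26\right) 18 - 957 = -468 - 957 = -1425$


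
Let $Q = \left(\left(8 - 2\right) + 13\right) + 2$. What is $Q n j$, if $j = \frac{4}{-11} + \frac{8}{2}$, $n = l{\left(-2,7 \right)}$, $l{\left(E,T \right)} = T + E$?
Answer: $\frac{4200}{11} \approx 381.82$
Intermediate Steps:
$l{\left(E,T \right)} = E + T$
$n = 5$ ($n = -2 + 7 = 5$)
$Q = 21$ ($Q = \left(6 + 13\right) + 2 = 19 + 2 = 21$)
$j = \frac{40}{11}$ ($j = 4 \left(- \frac{1}{11}\right) + 8 \cdot \frac{1}{2} = - \frac{4}{11} + 4 = \frac{40}{11} \approx 3.6364$)
$Q n j = 21 \cdot 5 \cdot \frac{40}{11} = 105 \cdot \frac{40}{11} = \frac{4200}{11}$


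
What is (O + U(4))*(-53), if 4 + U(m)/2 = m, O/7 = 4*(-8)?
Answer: 11872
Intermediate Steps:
O = -224 (O = 7*(4*(-8)) = 7*(-32) = -224)
U(m) = -8 + 2*m
(O + U(4))*(-53) = (-224 + (-8 + 2*4))*(-53) = (-224 + (-8 + 8))*(-53) = (-224 + 0)*(-53) = -224*(-53) = 11872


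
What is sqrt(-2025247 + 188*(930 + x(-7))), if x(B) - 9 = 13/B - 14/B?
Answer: I*sqrt(90585719)/7 ≈ 1359.7*I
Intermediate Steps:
x(B) = 9 - 1/B (x(B) = 9 + (13/B - 14/B) = 9 - 1/B)
sqrt(-2025247 + 188*(930 + x(-7))) = sqrt(-2025247 + 188*(930 + (9 - 1/(-7)))) = sqrt(-2025247 + 188*(930 + (9 - 1*(-1/7)))) = sqrt(-2025247 + 188*(930 + (9 + 1/7))) = sqrt(-2025247 + 188*(930 + 64/7)) = sqrt(-2025247 + 188*(6574/7)) = sqrt(-2025247 + 1235912/7) = sqrt(-12940817/7) = I*sqrt(90585719)/7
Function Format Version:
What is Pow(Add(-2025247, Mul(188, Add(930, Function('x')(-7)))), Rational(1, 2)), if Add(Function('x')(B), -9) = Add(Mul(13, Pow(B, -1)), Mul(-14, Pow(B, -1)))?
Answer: Mul(Rational(1, 7), I, Pow(90585719, Rational(1, 2))) ≈ Mul(1359.7, I)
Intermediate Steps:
Function('x')(B) = Add(9, Mul(-1, Pow(B, -1))) (Function('x')(B) = Add(9, Add(Mul(13, Pow(B, -1)), Mul(-14, Pow(B, -1)))) = Add(9, Mul(-1, Pow(B, -1))))
Pow(Add(-2025247, Mul(188, Add(930, Function('x')(-7)))), Rational(1, 2)) = Pow(Add(-2025247, Mul(188, Add(930, Add(9, Mul(-1, Pow(-7, -1)))))), Rational(1, 2)) = Pow(Add(-2025247, Mul(188, Add(930, Add(9, Mul(-1, Rational(-1, 7)))))), Rational(1, 2)) = Pow(Add(-2025247, Mul(188, Add(930, Add(9, Rational(1, 7))))), Rational(1, 2)) = Pow(Add(-2025247, Mul(188, Add(930, Rational(64, 7)))), Rational(1, 2)) = Pow(Add(-2025247, Mul(188, Rational(6574, 7))), Rational(1, 2)) = Pow(Add(-2025247, Rational(1235912, 7)), Rational(1, 2)) = Pow(Rational(-12940817, 7), Rational(1, 2)) = Mul(Rational(1, 7), I, Pow(90585719, Rational(1, 2)))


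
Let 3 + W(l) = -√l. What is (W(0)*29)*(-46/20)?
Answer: 2001/10 ≈ 200.10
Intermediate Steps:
W(l) = -3 - √l
(W(0)*29)*(-46/20) = ((-3 - √0)*29)*(-46/20) = ((-3 - 1*0)*29)*(-46*1/20) = ((-3 + 0)*29)*(-23/10) = -3*29*(-23/10) = -87*(-23/10) = 2001/10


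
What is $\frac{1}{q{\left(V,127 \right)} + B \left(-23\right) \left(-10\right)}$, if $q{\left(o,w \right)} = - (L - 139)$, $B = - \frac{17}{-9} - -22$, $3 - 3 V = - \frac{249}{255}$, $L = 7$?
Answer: $\frac{9}{50638} \approx 0.00017773$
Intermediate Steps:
$V = \frac{338}{255}$ ($V = 1 - \frac{\left(-249\right) \frac{1}{255}}{3} = 1 - - \frac{83}{255} = 1 + \frac{83}{255} = \frac{338}{255} \approx 1.3255$)
$B = \frac{215}{9}$ ($B = \left(-17\right) \left(- \frac{1}{9}\right) + 22 = \frac{17}{9} + 22 = \frac{215}{9} \approx 23.889$)
$q{\left(o,w \right)} = 132$ ($q{\left(o,w \right)} = - (7 - 139) = \left(-1\right) \left(-132\right) = 132$)
$\frac{1}{q{\left(V,127 \right)} + B \left(-23\right) \left(-10\right)} = \frac{1}{132 + \frac{215}{9} \left(-23\right) \left(-10\right)} = \frac{1}{132 - - \frac{49450}{9}} = \frac{1}{132 + \frac{49450}{9}} = \frac{1}{\frac{50638}{9}} = \frac{9}{50638}$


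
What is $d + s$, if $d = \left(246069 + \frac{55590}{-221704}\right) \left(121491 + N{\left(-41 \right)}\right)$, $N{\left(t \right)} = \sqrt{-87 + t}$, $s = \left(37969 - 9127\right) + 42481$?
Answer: $\frac{3313943790029759}{110852} + \frac{54554425986 i \sqrt{2}}{27713} \approx 2.9895 \cdot 10^{10} + 2.784 \cdot 10^{6} i$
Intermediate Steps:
$s = 71323$ ($s = 28842 + 42481 = 71323$)
$d = \frac{3313935883732563}{110852} + \frac{54554425986 i \sqrt{2}}{27713}$ ($d = \left(246069 + \frac{55590}{-221704}\right) \left(121491 + \sqrt{-87 - 41}\right) = \left(246069 + 55590 \left(- \frac{1}{221704}\right)\right) \left(121491 + \sqrt{-128}\right) = \left(246069 - \frac{27795}{110852}\right) \left(121491 + 8 i \sqrt{2}\right) = \frac{27277212993 \left(121491 + 8 i \sqrt{2}\right)}{110852} = \frac{3313935883732563}{110852} + \frac{54554425986 i \sqrt{2}}{27713} \approx 2.9895 \cdot 10^{10} + 2.784 \cdot 10^{6} i$)
$d + s = \left(\frac{3313935883732563}{110852} + \frac{54554425986 i \sqrt{2}}{27713}\right) + 71323 = \frac{3313943790029759}{110852} + \frac{54554425986 i \sqrt{2}}{27713}$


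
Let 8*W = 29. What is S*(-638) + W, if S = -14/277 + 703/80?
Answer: -7715218/1385 ≈ -5570.6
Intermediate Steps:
S = 193611/22160 (S = -14*1/277 + 703*(1/80) = -14/277 + 703/80 = 193611/22160 ≈ 8.7370)
W = 29/8 (W = (⅛)*29 = 29/8 ≈ 3.6250)
S*(-638) + W = (193611/22160)*(-638) + 29/8 = -61761909/11080 + 29/8 = -7715218/1385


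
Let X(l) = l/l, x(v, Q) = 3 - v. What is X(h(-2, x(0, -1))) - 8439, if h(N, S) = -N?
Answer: -8438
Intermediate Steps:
X(l) = 1
X(h(-2, x(0, -1))) - 8439 = 1 - 8439 = -8438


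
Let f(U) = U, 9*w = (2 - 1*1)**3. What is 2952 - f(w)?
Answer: 26567/9 ≈ 2951.9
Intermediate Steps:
w = 1/9 (w = (2 - 1*1)**3/9 = (2 - 1)**3/9 = (1/9)*1**3 = (1/9)*1 = 1/9 ≈ 0.11111)
2952 - f(w) = 2952 - 1*1/9 = 2952 - 1/9 = 26567/9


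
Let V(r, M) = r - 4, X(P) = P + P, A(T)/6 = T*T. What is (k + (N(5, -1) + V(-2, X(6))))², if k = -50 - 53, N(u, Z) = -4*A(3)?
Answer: 105625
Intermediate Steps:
A(T) = 6*T² (A(T) = 6*(T*T) = 6*T²)
X(P) = 2*P
N(u, Z) = -216 (N(u, Z) = -24*3² = -24*9 = -4*54 = -216)
V(r, M) = -4 + r
k = -103
(k + (N(5, -1) + V(-2, X(6))))² = (-103 + (-216 + (-4 - 2)))² = (-103 + (-216 - 6))² = (-103 - 222)² = (-325)² = 105625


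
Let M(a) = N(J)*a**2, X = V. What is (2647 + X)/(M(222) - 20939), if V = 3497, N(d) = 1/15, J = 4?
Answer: -30720/88267 ≈ -0.34803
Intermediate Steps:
N(d) = 1/15
X = 3497
M(a) = a**2/15
(2647 + X)/(M(222) - 20939) = (2647 + 3497)/((1/15)*222**2 - 20939) = 6144/((1/15)*49284 - 20939) = 6144/(16428/5 - 20939) = 6144/(-88267/5) = 6144*(-5/88267) = -30720/88267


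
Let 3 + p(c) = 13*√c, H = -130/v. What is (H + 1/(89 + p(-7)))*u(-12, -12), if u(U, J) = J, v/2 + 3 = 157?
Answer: 3266346/660583 + 156*I*√7/8579 ≈ 4.9446 + 0.04811*I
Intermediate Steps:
v = 308 (v = -6 + 2*157 = -6 + 314 = 308)
H = -65/154 (H = -130/308 = -130*1/308 = -65/154 ≈ -0.42208)
p(c) = -3 + 13*√c
(H + 1/(89 + p(-7)))*u(-12, -12) = (-65/154 + 1/(89 + (-3 + 13*√(-7))))*(-12) = (-65/154 + 1/(89 + (-3 + 13*(I*√7))))*(-12) = (-65/154 + 1/(89 + (-3 + 13*I*√7)))*(-12) = (-65/154 + 1/(86 + 13*I*√7))*(-12) = 390/77 - 12/(86 + 13*I*√7)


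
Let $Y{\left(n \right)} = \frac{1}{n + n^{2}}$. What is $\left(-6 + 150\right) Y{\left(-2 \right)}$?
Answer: $72$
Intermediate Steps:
$\left(-6 + 150\right) Y{\left(-2 \right)} = \left(-6 + 150\right) \frac{1}{\left(-2\right) \left(1 - 2\right)} = 144 \left(- \frac{1}{2 \left(-1\right)}\right) = 144 \left(\left(- \frac{1}{2}\right) \left(-1\right)\right) = 144 \cdot \frac{1}{2} = 72$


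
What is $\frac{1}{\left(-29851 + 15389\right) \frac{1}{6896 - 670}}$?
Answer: $- \frac{3113}{7231} \approx -0.43051$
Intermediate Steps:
$\frac{1}{\left(-29851 + 15389\right) \frac{1}{6896 - 670}} = \frac{1}{\left(-14462\right) \frac{1}{6226}} = \frac{1}{- \frac{7231}{3113}} = - \frac{3113}{7231}$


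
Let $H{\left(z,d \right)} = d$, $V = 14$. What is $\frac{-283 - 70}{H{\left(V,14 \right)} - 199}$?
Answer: $\frac{353}{185} \approx 1.9081$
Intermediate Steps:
$\frac{-283 - 70}{H{\left(V,14 \right)} - 199} = \frac{-283 - 70}{14 - 199} = - \frac{353}{-185} = \left(-353\right) \left(- \frac{1}{185}\right) = \frac{353}{185}$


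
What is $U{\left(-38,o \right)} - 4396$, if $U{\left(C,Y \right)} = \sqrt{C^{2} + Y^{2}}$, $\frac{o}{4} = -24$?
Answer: $-4396 + 2 \sqrt{2665} \approx -4292.8$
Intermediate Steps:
$o = -96$ ($o = 4 \left(-24\right) = -96$)
$U{\left(-38,o \right)} - 4396 = \sqrt{\left(-38\right)^{2} + \left(-96\right)^{2}} - 4396 = \sqrt{1444 + 9216} - 4396 = \sqrt{10660} - 4396 = 2 \sqrt{2665} - 4396 = -4396 + 2 \sqrt{2665}$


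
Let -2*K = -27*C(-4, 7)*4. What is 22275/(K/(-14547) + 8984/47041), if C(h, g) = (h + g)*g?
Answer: 5080967795475/25781918 ≈ 1.9707e+5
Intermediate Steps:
C(h, g) = g*(g + h) (C(h, g) = (g + h)*g = g*(g + h))
K = 1134 (K = -(-189*(7 - 4))*4/2 = -(-189*3)*4/2 = -(-27*21)*4/2 = -(-567)*4/2 = -½*(-2268) = 1134)
22275/(K/(-14547) + 8984/47041) = 22275/(1134/(-14547) + 8984/47041) = 22275/(1134*(-1/14547) + 8984*(1/47041)) = 22275/(-378/4849 + 8984/47041) = 22275/(25781918/228101809) = 22275*(228101809/25781918) = 5080967795475/25781918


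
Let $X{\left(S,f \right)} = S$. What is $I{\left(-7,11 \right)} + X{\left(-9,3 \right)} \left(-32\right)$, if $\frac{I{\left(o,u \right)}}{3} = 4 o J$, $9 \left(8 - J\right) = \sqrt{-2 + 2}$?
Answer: $-384$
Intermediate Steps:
$J = 8$ ($J = 8 - \frac{\sqrt{-2 + 2}}{9} = 8 - \frac{\sqrt{0}}{9} = 8 - 0 = 8 + 0 = 8$)
$I{\left(o,u \right)} = 96 o$ ($I{\left(o,u \right)} = 3 \cdot 4 o 8 = 3 \cdot 32 o = 96 o$)
$I{\left(-7,11 \right)} + X{\left(-9,3 \right)} \left(-32\right) = 96 \left(-7\right) - -288 = -672 + 288 = -384$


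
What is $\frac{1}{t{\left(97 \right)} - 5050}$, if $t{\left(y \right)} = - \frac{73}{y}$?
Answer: $- \frac{97}{489923} \approx -0.00019799$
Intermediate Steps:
$\frac{1}{t{\left(97 \right)} - 5050} = \frac{1}{- \frac{73}{97} - 5050} = \frac{1}{- \frac{489923}{97}} = - \frac{97}{489923}$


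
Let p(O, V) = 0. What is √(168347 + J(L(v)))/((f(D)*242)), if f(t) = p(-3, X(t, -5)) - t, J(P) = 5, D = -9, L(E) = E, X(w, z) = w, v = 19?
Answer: 2*√10522/1089 ≈ 0.18839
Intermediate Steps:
f(t) = -t (f(t) = 0 - t = -t)
√(168347 + J(L(v)))/((f(D)*242)) = √(168347 + 5)/((-1*(-9)*242)) = √168352/((9*242)) = (4*√10522)/2178 = (4*√10522)*(1/2178) = 2*√10522/1089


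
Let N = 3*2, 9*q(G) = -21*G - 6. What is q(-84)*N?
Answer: 1172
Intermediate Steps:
q(G) = -⅔ - 7*G/3 (q(G) = (-21*G - 6)/9 = (-6 - 21*G)/9 = -⅔ - 7*G/3)
N = 6
q(-84)*N = (-⅔ - 7/3*(-84))*6 = (-⅔ + 196)*6 = (586/3)*6 = 1172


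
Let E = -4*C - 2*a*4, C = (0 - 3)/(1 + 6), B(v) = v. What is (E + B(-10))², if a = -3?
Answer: 12100/49 ≈ 246.94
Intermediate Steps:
C = -3/7 ≈ -0.42857
E = 180/7 (E = -4*(-3/7) - 2*(-3)*4 = 12/7 + 6*4 = 12/7 + 24 = 180/7 ≈ 25.714)
(E + B(-10))² = (180/7 - 10)² = (110/7)² = 12100/49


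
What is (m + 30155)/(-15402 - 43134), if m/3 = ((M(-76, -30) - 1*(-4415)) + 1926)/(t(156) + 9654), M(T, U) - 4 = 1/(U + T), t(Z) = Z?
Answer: -10452998669/20289748320 ≈ -0.51519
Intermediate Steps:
M(T, U) = 4 + 1/(T + U) (M(T, U) = 4 + 1/(U + T) = 4 + 1/(T + U))
m = 672569/346620 (m = 3*((((1 + 4*(-76) + 4*(-30))/(-76 - 30) - 1*(-4415)) + 1926)/(156 + 9654)) = 3*((((1 - 304 - 120)/(-106) + 4415) + 1926)/9810) = 3*(((-1/106*(-423) + 4415) + 1926)*(1/9810)) = 3*(((423/106 + 4415) + 1926)*(1/9810)) = 3*((468413/106 + 1926)*(1/9810)) = 3*((672569/106)*(1/9810)) = 3*(672569/1039860) = 672569/346620 ≈ 1.9404)
(m + 30155)/(-15402 - 43134) = (672569/346620 + 30155)/(-15402 - 43134) = (10452998669/346620)/(-58536) = (10452998669/346620)*(-1/58536) = -10452998669/20289748320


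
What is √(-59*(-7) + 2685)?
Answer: √3098 ≈ 55.660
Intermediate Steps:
√(-59*(-7) + 2685) = √(413 + 2685) = √3098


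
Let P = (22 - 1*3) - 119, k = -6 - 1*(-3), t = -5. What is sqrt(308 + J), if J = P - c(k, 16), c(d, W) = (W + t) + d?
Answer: 10*sqrt(2) ≈ 14.142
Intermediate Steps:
k = -3 (k = -6 + 3 = -3)
P = -100 (P = (22 - 3) - 119 = 19 - 119 = -100)
c(d, W) = -5 + W + d (c(d, W) = (W - 5) + d = (-5 + W) + d = -5 + W + d)
J = -108 (J = -100 - (-5 + 16 - 3) = -100 - 1*8 = -100 - 8 = -108)
sqrt(308 + J) = sqrt(308 - 108) = sqrt(200) = 10*sqrt(2)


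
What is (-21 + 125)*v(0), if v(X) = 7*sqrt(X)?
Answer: 0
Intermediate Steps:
(-21 + 125)*v(0) = (-21 + 125)*(7*sqrt(0)) = 104*(7*0) = 104*0 = 0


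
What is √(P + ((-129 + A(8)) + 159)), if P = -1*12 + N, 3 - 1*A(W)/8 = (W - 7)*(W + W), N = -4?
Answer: 3*I*√10 ≈ 9.4868*I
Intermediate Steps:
A(W) = 24 - 16*W*(-7 + W) (A(W) = 24 - 8*(W - 7)*(W + W) = 24 - 8*(-7 + W)*2*W = 24 - 16*W*(-7 + W))
P = -16 (P = -1*12 - 4 = -12 - 4 = -16)
√(P + ((-129 + A(8)) + 159)) = √(-16 + ((-129 + (24 - 16*8² + 112*8)) + 159)) = √(-16 + ((-129 + (24 - 16*64 + 896)) + 159)) = √(-16 + ((-129 + (24 - 1024 + 896)) + 159)) = √(-16 + ((-129 - 104) + 159)) = √(-16 + (-233 + 159)) = √(-16 - 74) = √(-90) = 3*I*√10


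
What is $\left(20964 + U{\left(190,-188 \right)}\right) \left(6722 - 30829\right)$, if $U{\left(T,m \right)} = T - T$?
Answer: $-505379148$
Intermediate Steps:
$U{\left(T,m \right)} = 0$
$\left(20964 + U{\left(190,-188 \right)}\right) \left(6722 - 30829\right) = \left(20964 + 0\right) \left(6722 - 30829\right) = 20964 \left(-24107\right) = -505379148$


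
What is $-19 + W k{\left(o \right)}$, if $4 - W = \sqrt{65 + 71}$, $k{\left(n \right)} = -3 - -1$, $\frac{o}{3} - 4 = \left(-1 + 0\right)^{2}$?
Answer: $-27 + 4 \sqrt{34} \approx -3.6762$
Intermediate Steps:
$o = 15$ ($o = 12 + 3 \left(-1 + 0\right)^{2} = 12 + 3 \left(-1\right)^{2} = 12 + 3 \cdot 1 = 12 + 3 = 15$)
$k{\left(n \right)} = -2$ ($k{\left(n \right)} = -3 + 1 = -2$)
$W = 4 - 2 \sqrt{34}$ ($W = 4 - \sqrt{65 + 71} = 4 - \sqrt{136} = 4 - 2 \sqrt{34} \approx -7.6619$)
$-19 + W k{\left(o \right)} = -19 + \left(4 - 2 \sqrt{34}\right) \left(-2\right) = -19 - \left(8 - 4 \sqrt{34}\right) = -27 + 4 \sqrt{34}$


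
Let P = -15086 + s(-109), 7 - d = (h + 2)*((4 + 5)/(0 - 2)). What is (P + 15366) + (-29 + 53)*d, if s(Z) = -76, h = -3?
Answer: 264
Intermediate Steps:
d = 5/2 (d = 7 - (-3 + 2)*(4 + 5)/(0 - 2) = 7 - (-1)*9/(-2) = 7 - (-1)*9*(-½) = 7 - (-1)*(-9)/2 = 7 - 1*9/2 = 7 - 9/2 = 5/2 ≈ 2.5000)
P = -15162 (P = -15086 - 76 = -15162)
(P + 15366) + (-29 + 53)*d = (-15162 + 15366) + (-29 + 53)*(5/2) = 204 + 24*(5/2) = 204 + 60 = 264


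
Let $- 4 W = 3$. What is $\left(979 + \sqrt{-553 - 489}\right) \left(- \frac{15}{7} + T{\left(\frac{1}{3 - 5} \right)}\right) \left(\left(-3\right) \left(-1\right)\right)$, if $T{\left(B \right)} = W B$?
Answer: $- \frac{290763}{56} - \frac{297 i \sqrt{1042}}{56} \approx -5192.2 - 171.2 i$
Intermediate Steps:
$W = - \frac{3}{4}$ ($W = \left(- \frac{1}{4}\right) 3 = - \frac{3}{4} \approx -0.75$)
$T{\left(B \right)} = - \frac{3 B}{4}$
$\left(979 + \sqrt{-553 - 489}\right) \left(- \frac{15}{7} + T{\left(\frac{1}{3 - 5} \right)}\right) \left(\left(-3\right) \left(-1\right)\right) = \left(979 + \sqrt{-553 - 489}\right) \left(- \frac{15}{7} - \frac{3}{4 \left(3 - 5\right)}\right) \left(\left(-3\right) \left(-1\right)\right) = \left(979 + \sqrt{-1042}\right) \left(\left(-15\right) \frac{1}{7} - \frac{3}{4 \left(-2\right)}\right) 3 = \left(979 + i \sqrt{1042}\right) \left(- \frac{15}{7} - - \frac{3}{8}\right) 3 = \left(979 + i \sqrt{1042}\right) \left(- \frac{15}{7} + \frac{3}{8}\right) 3 = \left(979 + i \sqrt{1042}\right) \left(\left(- \frac{99}{56}\right) 3\right) = \left(979 + i \sqrt{1042}\right) \left(- \frac{297}{56}\right) = - \frac{290763}{56} - \frac{297 i \sqrt{1042}}{56}$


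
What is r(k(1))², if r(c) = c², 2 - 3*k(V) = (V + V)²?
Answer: 16/81 ≈ 0.19753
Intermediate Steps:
k(V) = ⅔ - 4*V²/3 (k(V) = ⅔ - (V + V)²/3 = ⅔ - 4*V²/3)
r(k(1))² = ((⅔ - 4/3*1²)²)² = ((⅔ - 4/3*1)²)² = ((⅔ - 4/3)²)² = ((-⅔)²)² = (4/9)² = 16/81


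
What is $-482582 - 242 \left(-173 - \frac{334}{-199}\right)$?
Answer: $- \frac{87783312}{199} \approx -4.4112 \cdot 10^{5}$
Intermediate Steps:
$-482582 - 242 \left(-173 - \frac{334}{-199}\right) = -482582 - 242 \left(-173 - - \frac{334}{199}\right) = -482582 - 242 \left(-173 + \frac{334}{199}\right) = -482582 - 242 \left(- \frac{34093}{199}\right) = -482582 - - \frac{8250506}{199} = -482582 + \frac{8250506}{199} = - \frac{87783312}{199}$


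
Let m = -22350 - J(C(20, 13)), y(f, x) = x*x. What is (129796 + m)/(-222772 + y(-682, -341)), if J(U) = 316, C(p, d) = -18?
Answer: -35710/35497 ≈ -1.0060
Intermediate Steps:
y(f, x) = x**2
m = -22666 (m = -22350 - 1*316 = -22350 - 316 = -22666)
(129796 + m)/(-222772 + y(-682, -341)) = (129796 - 22666)/(-222772 + (-341)**2) = 107130/(-222772 + 116281) = 107130/(-106491) = 107130*(-1/106491) = -35710/35497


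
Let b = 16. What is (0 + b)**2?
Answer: 256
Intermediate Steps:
(0 + b)**2 = (0 + 16)**2 = 16**2 = 256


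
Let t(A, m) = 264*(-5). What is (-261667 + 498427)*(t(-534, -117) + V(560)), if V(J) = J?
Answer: -179937600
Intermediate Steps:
t(A, m) = -1320
(-261667 + 498427)*(t(-534, -117) + V(560)) = (-261667 + 498427)*(-1320 + 560) = 236760*(-760) = -179937600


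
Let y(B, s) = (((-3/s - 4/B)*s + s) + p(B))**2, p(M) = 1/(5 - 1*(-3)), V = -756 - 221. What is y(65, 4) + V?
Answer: -263971951/270400 ≈ -976.23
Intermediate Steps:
V = -977
p(M) = 1/8 (p(M) = 1/(5 + 3) = 1/8)
y(B, s) = (1/8 + s + s*(-4/B - 3/s))**2 (y(B, s) = (((-3/s - 4/B)*s + s) + 1/8)**2 = (((-4/B - 3/s)*s + s) + 1/8)**2 = ((s*(-4/B - 3/s) + s) + 1/8)**2 = ((s + s*(-4/B - 3/s)) + 1/8)**2 = (1/8 + s + s*(-4/B - 3/s))**2)
y(65, 4) + V = (1/64)*(-32*4 - 23*65 + 8*65*4)**2/65**2 - 977 = (1/64)*(1/4225)*(-128 - 1495 + 2080)**2 - 977 = (1/64)*(1/4225)*457**2 - 977 = (1/64)*(1/4225)*208849 - 977 = 208849/270400 - 977 = -263971951/270400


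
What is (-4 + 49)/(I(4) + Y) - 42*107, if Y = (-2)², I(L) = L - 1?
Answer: -31413/7 ≈ -4487.6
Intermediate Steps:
I(L) = -1 + L
Y = 4
(-4 + 49)/(I(4) + Y) - 42*107 = (-4 + 49)/((-1 + 4) + 4) - 42*107 = 45/(3 + 4) - 4494 = 45/7 - 4494 = -31413/7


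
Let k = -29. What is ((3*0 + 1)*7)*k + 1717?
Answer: 1514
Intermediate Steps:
((3*0 + 1)*7)*k + 1717 = ((3*0 + 1)*7)*(-29) + 1717 = ((0 + 1)*7)*(-29) + 1717 = (1*7)*(-29) + 1717 = 7*(-29) + 1717 = -203 + 1717 = 1514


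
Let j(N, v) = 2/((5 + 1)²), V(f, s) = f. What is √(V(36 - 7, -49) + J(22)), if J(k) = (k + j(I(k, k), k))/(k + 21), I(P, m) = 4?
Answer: √1964498/258 ≈ 5.4326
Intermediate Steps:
j(N, v) = 1/18 (j(N, v) = 2/(6²) = 2/36 = 2*(1/36) = 1/18)
J(k) = (1/18 + k)/(21 + k) (J(k) = (k + 1/18)/(k + 21) = (1/18 + k)/(21 + k))
√(V(36 - 7, -49) + J(22)) = √((36 - 7) + (1/18 + 22)/(21 + 22)) = √(29 + (397/18)/43) = √(29 + (1/43)*(397/18)) = √(29 + 397/774) = √(22843/774) = √1964498/258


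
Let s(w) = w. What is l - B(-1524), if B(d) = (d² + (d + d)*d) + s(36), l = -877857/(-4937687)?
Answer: -34404636844011/4937687 ≈ -6.9678e+6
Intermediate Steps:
l = 877857/4937687 (l = -877857*(-1/4937687) = 877857/4937687 ≈ 0.17779)
B(d) = 36 + 3*d² (B(d) = (d² + (d + d)*d) + 36 = (d² + (2*d)*d) + 36 = (d² + 2*d²) + 36 = 3*d² + 36 = 36 + 3*d²)
l - B(-1524) = 877857/4937687 - (36 + 3*(-1524)²) = 877857/4937687 - (36 + 3*2322576) = 877857/4937687 - (36 + 6967728) = 877857/4937687 - 1*6967764 = 877857/4937687 - 6967764 = -34404636844011/4937687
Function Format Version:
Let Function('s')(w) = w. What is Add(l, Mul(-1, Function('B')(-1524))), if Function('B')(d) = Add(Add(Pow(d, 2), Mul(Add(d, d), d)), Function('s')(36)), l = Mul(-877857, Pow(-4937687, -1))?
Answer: Rational(-34404636844011, 4937687) ≈ -6.9678e+6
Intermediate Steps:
l = Rational(877857, 4937687) (l = Mul(-877857, Rational(-1, 4937687)) = Rational(877857, 4937687) ≈ 0.17779)
Function('B')(d) = Add(36, Mul(3, Pow(d, 2))) (Function('B')(d) = Add(Add(Pow(d, 2), Mul(Add(d, d), d)), 36) = Add(Add(Pow(d, 2), Mul(Mul(2, d), d)), 36) = Add(Add(Pow(d, 2), Mul(2, Pow(d, 2))), 36) = Add(Mul(3, Pow(d, 2)), 36) = Add(36, Mul(3, Pow(d, 2))))
Add(l, Mul(-1, Function('B')(-1524))) = Add(Rational(877857, 4937687), Mul(-1, Add(36, Mul(3, Pow(-1524, 2))))) = Add(Rational(877857, 4937687), Mul(-1, Add(36, Mul(3, 2322576)))) = Add(Rational(877857, 4937687), Mul(-1, Add(36, 6967728))) = Add(Rational(877857, 4937687), Mul(-1, 6967764)) = Add(Rational(877857, 4937687), -6967764) = Rational(-34404636844011, 4937687)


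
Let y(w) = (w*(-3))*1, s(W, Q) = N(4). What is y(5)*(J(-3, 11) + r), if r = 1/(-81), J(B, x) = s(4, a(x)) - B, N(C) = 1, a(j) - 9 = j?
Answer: -1615/27 ≈ -59.815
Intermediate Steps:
a(j) = 9 + j
s(W, Q) = 1
J(B, x) = 1 - B
r = -1/81 ≈ -0.012346
y(w) = -3*w (y(w) = -3*w*1 = -3*w)
y(5)*(J(-3, 11) + r) = (-3*5)*((1 - 1*(-3)) - 1/81) = -15*((1 + 3) - 1/81) = -15*(4 - 1/81) = -15*323/81 = -1615/27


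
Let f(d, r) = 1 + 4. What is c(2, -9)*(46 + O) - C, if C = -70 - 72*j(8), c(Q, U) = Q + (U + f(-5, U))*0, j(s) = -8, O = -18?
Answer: -450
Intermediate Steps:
f(d, r) = 5
c(Q, U) = Q (c(Q, U) = Q + (U + 5)*0 = Q + (5 + U)*0 = Q + 0 = Q)
C = 506 (C = -70 - 72*(-8) = -70 + 576 = 506)
c(2, -9)*(46 + O) - C = 2*(46 - 18) - 1*506 = 2*28 - 506 = 56 - 506 = -450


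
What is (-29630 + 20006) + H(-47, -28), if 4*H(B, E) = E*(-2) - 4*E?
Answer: -9582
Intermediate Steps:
H(B, E) = -3*E/2 (H(B, E) = (E*(-2) - 4*E)/4 = (-2*E - 4*E)/4 = (-6*E)/4 = -3*E/2)
(-29630 + 20006) + H(-47, -28) = (-29630 + 20006) - 3/2*(-28) = -9624 + 42 = -9582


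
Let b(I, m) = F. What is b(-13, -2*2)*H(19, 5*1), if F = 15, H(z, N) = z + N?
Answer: 360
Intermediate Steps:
H(z, N) = N + z
b(I, m) = 15
b(-13, -2*2)*H(19, 5*1) = 15*(5*1 + 19) = 15*(5 + 19) = 15*24 = 360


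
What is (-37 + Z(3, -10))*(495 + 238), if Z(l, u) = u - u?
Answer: -27121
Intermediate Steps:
Z(l, u) = 0
(-37 + Z(3, -10))*(495 + 238) = (-37 + 0)*(495 + 238) = -37*733 = -27121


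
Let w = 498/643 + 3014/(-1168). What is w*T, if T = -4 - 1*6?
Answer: 3390845/187756 ≈ 18.060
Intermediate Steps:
T = -10 (T = -4 - 6 = -10)
w = -678169/375512 (w = 498*(1/643) + 3014*(-1/1168) = 498/643 - 1507/584 = -678169/375512 ≈ -1.8060)
w*T = -678169/375512*(-10) = 3390845/187756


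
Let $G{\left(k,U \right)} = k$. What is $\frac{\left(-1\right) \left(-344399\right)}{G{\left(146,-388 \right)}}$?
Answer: $\frac{344399}{146} \approx 2358.9$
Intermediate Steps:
$\frac{\left(-1\right) \left(-344399\right)}{G{\left(146,-388 \right)}} = \frac{\left(-1\right) \left(-344399\right)}{146} = 344399 \cdot \frac{1}{146} = \frac{344399}{146}$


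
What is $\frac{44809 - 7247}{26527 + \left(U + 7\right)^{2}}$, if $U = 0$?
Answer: $\frac{18781}{13288} \approx 1.4134$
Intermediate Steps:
$\frac{44809 - 7247}{26527 + \left(U + 7\right)^{2}} = \frac{44809 - 7247}{26527 + \left(0 + 7\right)^{2}} = \frac{37562}{26527 + 7^{2}} = \frac{37562}{26527 + 49} = \frac{37562}{26576} = 37562 \cdot \frac{1}{26576} = \frac{18781}{13288}$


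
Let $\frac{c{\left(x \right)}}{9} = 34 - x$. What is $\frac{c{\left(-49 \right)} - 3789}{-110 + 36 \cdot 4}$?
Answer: $- \frac{1521}{17} \approx -89.471$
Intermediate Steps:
$c{\left(x \right)} = 306 - 9 x$ ($c{\left(x \right)} = 9 \left(34 - x\right) = 306 - 9 x$)
$\frac{c{\left(-49 \right)} - 3789}{-110 + 36 \cdot 4} = \frac{\left(306 - -441\right) - 3789}{-110 + 36 \cdot 4} = \frac{\left(306 + 441\right) - 3789}{-110 + 144} = \frac{747 - 3789}{34} = \left(-3042\right) \frac{1}{34} = - \frac{1521}{17}$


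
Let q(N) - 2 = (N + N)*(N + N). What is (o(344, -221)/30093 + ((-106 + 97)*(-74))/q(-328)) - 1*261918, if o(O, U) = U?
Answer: -565313409588862/2158360239 ≈ -2.6192e+5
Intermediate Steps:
q(N) = 2 + 4*N² (q(N) = 2 + (N + N)*(N + N) = 2 + (2*N)*(2*N) = 2 + 4*N²)
(o(344, -221)/30093 + ((-106 + 97)*(-74))/q(-328)) - 1*261918 = (-221/30093 + ((-106 + 97)*(-74))/(2 + 4*(-328)²)) - 1*261918 = (-221*1/30093 + (-9*(-74))/(2 + 4*107584)) - 261918 = (-221/30093 + 666/(2 + 430336)) - 261918 = (-221/30093 + 666/430338) - 261918 = (-221/30093 + 666*(1/430338)) - 261918 = (-221/30093 + 111/71723) - 261918 = -12510460/2158360239 - 261918 = -565313409588862/2158360239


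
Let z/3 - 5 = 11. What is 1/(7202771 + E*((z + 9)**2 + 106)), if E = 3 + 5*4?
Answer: 1/7279936 ≈ 1.3736e-7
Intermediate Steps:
z = 48 (z = 15 + 3*11 = 15 + 33 = 48)
E = 23 (E = 3 + 20 = 23)
1/(7202771 + E*((z + 9)**2 + 106)) = 1/(7202771 + 23*((48 + 9)**2 + 106)) = 1/(7202771 + 23*(57**2 + 106)) = 1/(7202771 + 23*(3249 + 106)) = 1/(7202771 + 23*3355) = 1/(7202771 + 77165) = 1/7279936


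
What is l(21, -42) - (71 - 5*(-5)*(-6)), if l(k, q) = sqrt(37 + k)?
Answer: 79 + sqrt(58) ≈ 86.616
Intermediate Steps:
l(21, -42) - (71 - 5*(-5)*(-6)) = sqrt(37 + 21) - (71 - 5*(-5)*(-6)) = sqrt(58) - (71 + 25*(-6)) = sqrt(58) - (71 - 150) = sqrt(58) - 1*(-79) = sqrt(58) + 79 = 79 + sqrt(58)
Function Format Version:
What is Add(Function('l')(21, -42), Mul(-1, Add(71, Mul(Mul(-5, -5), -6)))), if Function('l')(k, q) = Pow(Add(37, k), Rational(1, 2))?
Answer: Add(79, Pow(58, Rational(1, 2))) ≈ 86.616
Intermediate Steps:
Add(Function('l')(21, -42), Mul(-1, Add(71, Mul(Mul(-5, -5), -6)))) = Add(Pow(Add(37, 21), Rational(1, 2)), Mul(-1, Add(71, Mul(Mul(-5, -5), -6)))) = Add(Pow(58, Rational(1, 2)), Mul(-1, Add(71, Mul(25, -6)))) = Add(Pow(58, Rational(1, 2)), Mul(-1, Add(71, -150))) = Add(Pow(58, Rational(1, 2)), Mul(-1, -79)) = Add(Pow(58, Rational(1, 2)), 79) = Add(79, Pow(58, Rational(1, 2)))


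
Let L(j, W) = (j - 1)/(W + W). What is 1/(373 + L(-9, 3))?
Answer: 3/1114 ≈ 0.0026930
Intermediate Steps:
L(j, W) = (-1 + j)/(2*W) (L(j, W) = (-1 + j)/((2*W)) = (-1 + j)*(1/(2*W)) = (-1 + j)/(2*W))
1/(373 + L(-9, 3)) = 1/(373 + (1/2)*(-1 - 9)/3) = 1/(373 + (1/2)*(1/3)*(-10)) = 1/(373 - 5/3) = 1/(1114/3) = 3/1114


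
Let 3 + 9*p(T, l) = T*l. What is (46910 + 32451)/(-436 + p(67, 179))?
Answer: 714249/8066 ≈ 88.551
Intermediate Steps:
p(T, l) = -⅓ + T*l/9 (p(T, l) = -⅓ + (T*l)/9 = -⅓ + T*l/9)
(46910 + 32451)/(-436 + p(67, 179)) = (46910 + 32451)/(-436 + (-⅓ + (⅑)*67*179)) = 79361/(-436 + (-⅓ + 11993/9)) = 79361/(-436 + 11990/9) = 79361/(8066/9) = 79361*(9/8066) = 714249/8066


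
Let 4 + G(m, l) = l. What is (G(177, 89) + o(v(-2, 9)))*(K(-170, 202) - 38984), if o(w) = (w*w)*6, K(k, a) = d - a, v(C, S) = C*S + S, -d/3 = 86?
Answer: -22522524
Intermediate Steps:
d = -258 (d = -3*86 = -258)
G(m, l) = -4 + l
v(C, S) = S + C*S
K(k, a) = -258 - a
o(w) = 6*w² (o(w) = w²*6 = 6*w²)
(G(177, 89) + o(v(-2, 9)))*(K(-170, 202) - 38984) = ((-4 + 89) + 6*(9*(1 - 2))²)*((-258 - 1*202) - 38984) = (85 + 6*(9*(-1))²)*((-258 - 202) - 38984) = (85 + 6*(-9)²)*(-460 - 38984) = (85 + 6*81)*(-39444) = (85 + 486)*(-39444) = 571*(-39444) = -22522524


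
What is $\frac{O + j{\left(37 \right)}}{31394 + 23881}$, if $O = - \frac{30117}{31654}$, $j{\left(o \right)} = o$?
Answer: $\frac{1141081}{1749674850} \approx 0.00065217$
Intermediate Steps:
$O = - \frac{30117}{31654}$ ($O = \left(-30117\right) \frac{1}{31654} = - \frac{30117}{31654} \approx -0.95144$)
$\frac{O + j{\left(37 \right)}}{31394 + 23881} = \frac{- \frac{30117}{31654} + 37}{31394 + 23881} = \frac{1141081}{31654 \cdot 55275} = \frac{1141081}{31654} \cdot \frac{1}{55275} = \frac{1141081}{1749674850}$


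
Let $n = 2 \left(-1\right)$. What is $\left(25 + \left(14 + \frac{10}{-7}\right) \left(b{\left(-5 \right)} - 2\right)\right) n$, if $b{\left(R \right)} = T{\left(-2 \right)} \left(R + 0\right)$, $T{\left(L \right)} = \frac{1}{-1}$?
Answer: $- \frac{878}{7} \approx -125.43$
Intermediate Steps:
$T{\left(L \right)} = -1$
$b{\left(R \right)} = - R$ ($b{\left(R \right)} = - (R + 0) = - R$)
$n = -2$
$\left(25 + \left(14 + \frac{10}{-7}\right) \left(b{\left(-5 \right)} - 2\right)\right) n = \left(25 + \left(14 + \frac{10}{-7}\right) \left(\left(-1\right) \left(-5\right) - 2\right)\right) \left(-2\right) = \left(25 + \left(14 + 10 \left(- \frac{1}{7}\right)\right) \left(5 - 2\right)\right) \left(-2\right) = \left(25 + \left(14 - \frac{10}{7}\right) 3\right) \left(-2\right) = \left(25 + \frac{88}{7} \cdot 3\right) \left(-2\right) = \left(25 + \frac{264}{7}\right) \left(-2\right) = \frac{439}{7} \left(-2\right) = - \frac{878}{7}$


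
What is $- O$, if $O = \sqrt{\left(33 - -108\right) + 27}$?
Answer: $- 2 \sqrt{42} \approx -12.961$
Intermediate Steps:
$O = 2 \sqrt{42}$ ($O = \sqrt{\left(33 + 108\right) + 27} = \sqrt{141 + 27} = \sqrt{168} = 2 \sqrt{42} \approx 12.961$)
$- O = - 2 \sqrt{42}$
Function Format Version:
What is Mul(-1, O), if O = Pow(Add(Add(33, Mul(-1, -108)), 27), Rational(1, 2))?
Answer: Mul(-2, Pow(42, Rational(1, 2))) ≈ -12.961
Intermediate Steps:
O = Mul(2, Pow(42, Rational(1, 2))) (O = Pow(Add(Add(33, 108), 27), Rational(1, 2)) = Pow(Add(141, 27), Rational(1, 2)) = Pow(168, Rational(1, 2)) = Mul(2, Pow(42, Rational(1, 2))) ≈ 12.961)
Mul(-1, O) = Mul(-1, Mul(2, Pow(42, Rational(1, 2)))) = Mul(-2, Pow(42, Rational(1, 2)))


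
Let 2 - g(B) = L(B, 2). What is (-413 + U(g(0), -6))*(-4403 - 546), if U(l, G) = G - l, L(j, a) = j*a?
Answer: 2083529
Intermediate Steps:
L(j, a) = a*j
g(B) = 2 - 2*B
(-413 + U(g(0), -6))*(-4403 - 546) = (-413 + (-6 - (2 - 2*0)))*(-4403 - 546) = (-413 + (-6 - (2 + 0)))*(-4949) = (-413 + (-6 - 1*2))*(-4949) = (-413 + (-6 - 2))*(-4949) = (-413 - 8)*(-4949) = -421*(-4949) = 2083529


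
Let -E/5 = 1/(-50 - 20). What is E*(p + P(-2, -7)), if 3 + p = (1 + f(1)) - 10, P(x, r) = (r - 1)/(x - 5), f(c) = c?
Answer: -69/98 ≈ -0.70408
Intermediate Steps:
E = 1/14 (E = -5/(-50 - 20) = -5/(-70) = -5*(-1/70) = 1/14 ≈ 0.071429)
P(x, r) = (-1 + r)/(-5 + x)
p = -11 (p = -3 + ((1 + 1) - 10) = -3 + (2 - 10) = -3 - 8 = -11)
E*(p + P(-2, -7)) = (-11 + (-1 - 7)/(-5 - 2))/14 = (-11 - 8/(-7))/14 = (-11 - 1/7*(-8))/14 = (-11 + 8/7)/14 = (1/14)*(-69/7) = -69/98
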